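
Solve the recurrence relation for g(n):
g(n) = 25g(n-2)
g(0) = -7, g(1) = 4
Characteristic equation: x² - 25 = 0, which factors as (x - (-5))(x - (5)) = 0.
Roots r₁ = -5, r₂ = 5 (distinct).
General solution: g(n) = A·(-5)^n + B·(5)^n.
From g(0) = -7: A + B = -7.
From g(1) = 4: -5A + 5B = 4.
Solving: A = - \frac{39}{10}, B = - \frac{31}{10}.
So g(n) = - \frac{39 \left(-5\right)^{n}}{10} - \frac{31 \cdot 5^{n}}{10}.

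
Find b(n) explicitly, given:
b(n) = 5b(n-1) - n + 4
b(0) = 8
First-order linear with linear forcing.
Homogeneous solution: b_h(n) = A·(5)^n.
Try particular b_p(n) = pn + q. Substituting:
  pn + q = 5(p(n-1) + q) - n + 4.
Matching the n-coefficient: p = 5p - 1 ⇒ p = \frac{1}{4}.
Matching constants: q = -5p + 5q + 4 ⇒ q = - \frac{11}{16}.
General: b(n) = A·(5)^n + \frac{n}{4} - \frac{11}{16}.
Apply b(0) = 8: A - \frac{11}{16} = 8 ⇒ A = \frac{139}{16}.
So b(n) = \frac{139 \cdot 5^{n}}{16} + \frac{n}{4} - \frac{11}{16}.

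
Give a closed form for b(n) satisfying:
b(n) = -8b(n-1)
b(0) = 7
This is a homogeneous first-order recurrence with ratio -8.
By induction b(n) = b(0) · (-8)^n = 7 \left(-8\right)^{n}.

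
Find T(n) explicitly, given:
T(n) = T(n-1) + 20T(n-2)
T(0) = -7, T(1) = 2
Characteristic equation: x² - x - 20 = 0, which factors as (x - (5))(x - (-4)) = 0.
Roots r₁ = 5, r₂ = -4 (distinct).
General solution: T(n) = A·(5)^n + B·(-4)^n.
From T(0) = -7: A + B = -7.
From T(1) = 2: 5A - 4B = 2.
Solving: A = - \frac{26}{9}, B = - \frac{37}{9}.
So T(n) = - \frac{37 \left(-4\right)^{n}}{9} - \frac{26 \cdot 5^{n}}{9}.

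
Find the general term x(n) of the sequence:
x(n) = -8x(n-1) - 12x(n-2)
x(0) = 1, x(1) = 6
Characteristic equation: x² + 8x + 12 = 0, which factors as (x - (-6))(x - (-2)) = 0.
Roots r₁ = -6, r₂ = -2 (distinct).
General solution: x(n) = A·(-6)^n + B·(-2)^n.
From x(0) = 1: A + B = 1.
From x(1) = 6: -6A - 2B = 6.
Solving: A = -2, B = 3.
So x(n) = 3 \left(-2\right)^{n} - 2 \left(-6\right)^{n}.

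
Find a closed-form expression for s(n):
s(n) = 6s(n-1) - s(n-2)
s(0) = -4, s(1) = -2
Characteristic equation: x² - 6x + 1 = 0.
Discriminant Δ = (6)² + 4·(-1) = 32.
Roots r₁,₂ = (6 ± √32)/2, so r₁ = 2 \sqrt{2} + 3, r₂ = 3 - 2 \sqrt{2}.
General solution: s(n) = A·r₁^n + B·r₂^n.
From the initial conditions, A + B = -4 and r₁A + r₂B = -2.
Since r₁ - r₂ = √32: A = (-2 - (-4)r₂)/√32 = -2 + \frac{5 \sqrt{2}}{4}, and B = -4 - A = -2 - \frac{5 \sqrt{2}}{4}.
So s(n) = \left(-2 + \frac{5 \sqrt{2}}{4}\right)\left(2 \sqrt{2} + 3\right)^n + \left(-2 - \frac{5 \sqrt{2}}{4}\right)\left(3 - 2 \sqrt{2}\right)^n.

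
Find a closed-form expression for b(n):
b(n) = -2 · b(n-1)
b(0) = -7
Pure geometric recurrence with ratio -2.
By induction b(n) = b(0) · (-2)^n = - 7 \left(-2\right)^{n}.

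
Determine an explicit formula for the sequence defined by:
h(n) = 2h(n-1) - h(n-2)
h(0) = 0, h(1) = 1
Characteristic equation: x² - 2x + 1 = 0, which is (x - (1))².
Repeated root r = 1.
General solution: h(n) = (A + Bn)·(1)^n.
From h(0) = 0: A = 0.
From h(1) = 1: (A + B)·(1) = 1 ⇒ B = 1.
So h(n) = \left(n\right) \cdot (1)^n.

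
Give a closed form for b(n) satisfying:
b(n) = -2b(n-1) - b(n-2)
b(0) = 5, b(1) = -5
Characteristic equation: x² + 2x + 1 = 0, which is (x - (-1))².
Repeated root r = -1.
General solution: b(n) = (A + Bn)·(-1)^n.
From b(0) = 5: A = 5.
From b(1) = -5: (A + B)·(-1) = -5 ⇒ B = 0.
So b(n) = \left(5\right) \cdot (-1)^n.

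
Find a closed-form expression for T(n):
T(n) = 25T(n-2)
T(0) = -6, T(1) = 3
Characteristic equation: x² - 25 = 0, which factors as (x - (5))(x - (-5)) = 0.
Roots r₁ = 5, r₂ = -5 (distinct).
General solution: T(n) = A·(5)^n + B·(-5)^n.
From T(0) = -6: A + B = -6.
From T(1) = 3: 5A - 5B = 3.
Solving: A = - \frac{27}{10}, B = - \frac{33}{10}.
So T(n) = - \frac{33 \left(-5\right)^{n}}{10} - \frac{27 \cdot 5^{n}}{10}.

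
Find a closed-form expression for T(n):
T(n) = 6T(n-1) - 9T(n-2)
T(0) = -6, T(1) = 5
Characteristic equation: x² - 6x + 9 = 0, which is (x - (3))².
Repeated root r = 3.
General solution: T(n) = (A + Bn)·(3)^n.
From T(0) = -6: A = -6.
From T(1) = 5: (A + B)·(3) = 5 ⇒ B = \frac{23}{3}.
So T(n) = \left(\frac{23 n}{3} - 6\right) \cdot (3)^n.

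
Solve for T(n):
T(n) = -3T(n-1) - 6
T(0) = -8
First-order linear non-homogeneous.
Homogeneous solution: T_h(n) = A·(-3)^n.
Try constant particular solution T_p = K: K = -3K - 6 ⇒ K = - \frac{3}{2}.
General: T(n) = A·(-3)^n - \frac{3}{2}.
Apply T(0) = -8: A - \frac{3}{2} = -8 ⇒ A = - \frac{13}{2}.
So T(n) = - \frac{13 \left(-3\right)^{n}}{2} - \frac{3}{2}.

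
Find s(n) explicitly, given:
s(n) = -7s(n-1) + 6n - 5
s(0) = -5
First-order linear with linear forcing.
Homogeneous solution: s_h(n) = A·(-7)^n.
Try particular s_p(n) = pn + q. Substituting:
  pn + q = -7(p(n-1) + q) + 6n - 5.
Matching the n-coefficient: p = -7p + 6 ⇒ p = \frac{3}{4}.
Matching constants: q = 7p - 7q - 5 ⇒ q = \frac{1}{32}.
General: s(n) = A·(-7)^n + \frac{3 n}{4} + \frac{1}{32}.
Apply s(0) = -5: A + \frac{1}{32} = -5 ⇒ A = - \frac{161}{32}.
So s(n) = - \frac{161 \left(-7\right)^{n}}{32} + \frac{3 n}{4} + \frac{1}{32}.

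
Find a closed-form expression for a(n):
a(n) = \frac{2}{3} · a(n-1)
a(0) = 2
Pure geometric recurrence with ratio \frac{2}{3}.
By induction a(n) = a(0) · (\frac{2}{3})^n = 2 \left(\frac{2}{3}\right)^{n}.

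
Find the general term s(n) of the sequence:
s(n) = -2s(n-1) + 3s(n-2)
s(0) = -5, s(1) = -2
Characteristic equation: x² + 2x - 3 = 0, which factors as (x - (1))(x - (-3)) = 0.
Roots r₁ = 1, r₂ = -3 (distinct).
General solution: s(n) = A·(1)^n + B·(-3)^n.
From s(0) = -5: A + B = -5.
From s(1) = -2: A - 3B = -2.
Solving: A = - \frac{17}{4}, B = - \frac{3}{4}.
So s(n) = - \frac{3 \left(-3\right)^{n}}{4} - \frac{17}{4}.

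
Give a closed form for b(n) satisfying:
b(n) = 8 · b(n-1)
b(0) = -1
Pure geometric recurrence with ratio 8.
By induction b(n) = b(0) · (8)^n = - 8^{n}.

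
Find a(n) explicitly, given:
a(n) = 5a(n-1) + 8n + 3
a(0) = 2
First-order linear with linear forcing.
Homogeneous solution: a_h(n) = A·(5)^n.
Try particular a_p(n) = pn + q. Substituting:
  pn + q = 5(p(n-1) + q) + 8n + 3.
Matching the n-coefficient: p = 5p + 8 ⇒ p = -2.
Matching constants: q = -5p + 5q + 3 ⇒ q = - \frac{13}{4}.
General: a(n) = A·(5)^n - 2 n - \frac{13}{4}.
Apply a(0) = 2: A - \frac{13}{4} = 2 ⇒ A = \frac{21}{4}.
So a(n) = \frac{21 \cdot 5^{n}}{4} - 2 n - \frac{13}{4}.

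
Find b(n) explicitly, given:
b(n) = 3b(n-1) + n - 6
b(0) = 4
First-order linear with linear forcing.
Homogeneous solution: b_h(n) = A·(3)^n.
Try particular b_p(n) = pn + q. Substituting:
  pn + q = 3(p(n-1) + q) + n - 6.
Matching the n-coefficient: p = 3p + 1 ⇒ p = - \frac{1}{2}.
Matching constants: q = -3p + 3q - 6 ⇒ q = \frac{9}{4}.
General: b(n) = A·(3)^n - \frac{n}{2} + \frac{9}{4}.
Apply b(0) = 4: A + \frac{9}{4} = 4 ⇒ A = \frac{7}{4}.
So b(n) = \frac{7 \cdot 3^{n}}{4} - \frac{n}{2} + \frac{9}{4}.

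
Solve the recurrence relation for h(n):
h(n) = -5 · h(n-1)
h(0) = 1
Pure geometric recurrence with ratio -5.
By induction h(n) = h(0) · (-5)^n = \left(-5\right)^{n}.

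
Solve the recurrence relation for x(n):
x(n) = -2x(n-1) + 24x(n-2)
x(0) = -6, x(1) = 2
Characteristic equation: x² + 2x - 24 = 0, which factors as (x - (-6))(x - (4)) = 0.
Roots r₁ = -6, r₂ = 4 (distinct).
General solution: x(n) = A·(-6)^n + B·(4)^n.
From x(0) = -6: A + B = -6.
From x(1) = 2: -6A + 4B = 2.
Solving: A = - \frac{13}{5}, B = - \frac{17}{5}.
So x(n) = - \frac{13 \left(-6\right)^{n}}{5} - \frac{17 \cdot 4^{n}}{5}.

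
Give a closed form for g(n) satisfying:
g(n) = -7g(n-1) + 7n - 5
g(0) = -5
First-order linear with linear forcing.
Homogeneous solution: g_h(n) = A·(-7)^n.
Try particular g_p(n) = pn + q. Substituting:
  pn + q = -7(p(n-1) + q) + 7n - 5.
Matching the n-coefficient: p = -7p + 7 ⇒ p = \frac{7}{8}.
Matching constants: q = 7p - 7q - 5 ⇒ q = \frac{9}{64}.
General: g(n) = A·(-7)^n + \frac{7 n}{8} + \frac{9}{64}.
Apply g(0) = -5: A + \frac{9}{64} = -5 ⇒ A = - \frac{329}{64}.
So g(n) = - \frac{329 \left(-7\right)^{n}}{64} + \frac{7 n}{8} + \frac{9}{64}.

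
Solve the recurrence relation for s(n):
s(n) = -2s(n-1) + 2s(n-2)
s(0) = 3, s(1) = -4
Characteristic equation: x² + 2x - 2 = 0.
Discriminant Δ = (-2)² + 4·(2) = 12.
Roots r₁,₂ = (-2 ± √12)/2, so r₁ = -1 + \sqrt{3}, r₂ = - \sqrt{3} - 1.
General solution: s(n) = A·r₁^n + B·r₂^n.
From the initial conditions, A + B = 3 and r₁A + r₂B = -4.
Since r₁ - r₂ = √12: A = (-4 - (3)r₂)/√12 = \frac{3}{2} - \frac{\sqrt{3}}{6}, and B = 3 - A = \frac{\sqrt{3}}{6} + \frac{3}{2}.
So s(n) = \left(\frac{3}{2} - \frac{\sqrt{3}}{6}\right)\left(-1 + \sqrt{3}\right)^n + \left(\frac{\sqrt{3}}{6} + \frac{3}{2}\right)\left(- \sqrt{3} - 1\right)^n.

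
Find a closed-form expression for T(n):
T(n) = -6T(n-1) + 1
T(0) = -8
First-order linear non-homogeneous.
Homogeneous solution: T_h(n) = A·(-6)^n.
Try constant particular solution T_p = K: K = -6K + 1 ⇒ K = \frac{1}{7}.
General: T(n) = A·(-6)^n + \frac{1}{7}.
Apply T(0) = -8: A + \frac{1}{7} = -8 ⇒ A = - \frac{57}{7}.
So T(n) = \frac{1}{7} - \frac{57 \left(-6\right)^{n}}{7}.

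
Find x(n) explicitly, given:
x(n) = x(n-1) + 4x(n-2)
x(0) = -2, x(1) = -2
Characteristic equation: x² - x - 4 = 0.
Discriminant Δ = (1)² + 4·(4) = 17.
Roots r₁,₂ = (1 ± √17)/2, so r₁ = \frac{1}{2} + \frac{\sqrt{17}}{2}, r₂ = \frac{1}{2} - \frac{\sqrt{17}}{2}.
General solution: x(n) = A·r₁^n + B·r₂^n.
From the initial conditions, A + B = -2 and r₁A + r₂B = -2.
Since r₁ - r₂ = √17: A = (-2 - (-2)r₂)/√17 = -1 - \frac{\sqrt{17}}{17}, and B = -2 - A = -1 + \frac{\sqrt{17}}{17}.
So x(n) = \left(-1 - \frac{\sqrt{17}}{17}\right)\left(\frac{1}{2} + \frac{\sqrt{17}}{2}\right)^n + \left(-1 + \frac{\sqrt{17}}{17}\right)\left(\frac{1}{2} - \frac{\sqrt{17}}{2}\right)^n.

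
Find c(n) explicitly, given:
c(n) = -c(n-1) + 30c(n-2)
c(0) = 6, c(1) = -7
Characteristic equation: x² + x - 30 = 0, which factors as (x - (5))(x - (-6)) = 0.
Roots r₁ = 5, r₂ = -6 (distinct).
General solution: c(n) = A·(5)^n + B·(-6)^n.
From c(0) = 6: A + B = 6.
From c(1) = -7: 5A - 6B = -7.
Solving: A = \frac{29}{11}, B = \frac{37}{11}.
So c(n) = \frac{37 \left(-6\right)^{n}}{11} + \frac{29 \cdot 5^{n}}{11}.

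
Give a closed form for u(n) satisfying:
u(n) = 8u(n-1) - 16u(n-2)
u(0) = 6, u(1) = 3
Characteristic equation: x² - 8x + 16 = 0, which is (x - (4))².
Repeated root r = 4.
General solution: u(n) = (A + Bn)·(4)^n.
From u(0) = 6: A = 6.
From u(1) = 3: (A + B)·(4) = 3 ⇒ B = - \frac{21}{4}.
So u(n) = \left(6 - \frac{21 n}{4}\right) \cdot (4)^n.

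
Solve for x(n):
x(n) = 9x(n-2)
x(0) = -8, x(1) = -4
Characteristic equation: x² - 9 = 0, which factors as (x - (3))(x - (-3)) = 0.
Roots r₁ = 3, r₂ = -3 (distinct).
General solution: x(n) = A·(3)^n + B·(-3)^n.
From x(0) = -8: A + B = -8.
From x(1) = -4: 3A - 3B = -4.
Solving: A = - \frac{14}{3}, B = - \frac{10}{3}.
So x(n) = - \frac{10 \left(-3\right)^{n}}{3} - \frac{14 \cdot 3^{n}}{3}.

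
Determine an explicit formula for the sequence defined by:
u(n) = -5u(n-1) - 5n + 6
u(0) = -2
First-order linear with linear forcing.
Homogeneous solution: u_h(n) = A·(-5)^n.
Try particular u_p(n) = pn + q. Substituting:
  pn + q = -5(p(n-1) + q) - 5n + 6.
Matching the n-coefficient: p = -5p - 5 ⇒ p = - \frac{5}{6}.
Matching constants: q = 5p - 5q + 6 ⇒ q = \frac{11}{36}.
General: u(n) = A·(-5)^n - \frac{5 n}{6} + \frac{11}{36}.
Apply u(0) = -2: A + \frac{11}{36} = -2 ⇒ A = - \frac{83}{36}.
So u(n) = - \frac{83 \left(-5\right)^{n}}{36} - \frac{5 n}{6} + \frac{11}{36}.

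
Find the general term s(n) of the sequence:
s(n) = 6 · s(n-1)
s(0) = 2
Pure geometric recurrence with ratio 6.
By induction s(n) = s(0) · (6)^n = 2 \cdot 6^{n}.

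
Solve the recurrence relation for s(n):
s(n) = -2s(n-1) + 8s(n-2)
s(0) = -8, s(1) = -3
Characteristic equation: x² + 2x - 8 = 0, which factors as (x - (-4))(x - (2)) = 0.
Roots r₁ = -4, r₂ = 2 (distinct).
General solution: s(n) = A·(-4)^n + B·(2)^n.
From s(0) = -8: A + B = -8.
From s(1) = -3: -4A + 2B = -3.
Solving: A = - \frac{13}{6}, B = - \frac{35}{6}.
So s(n) = - \frac{13 \left(-4\right)^{n}}{6} - \frac{35 \cdot 2^{n}}{6}.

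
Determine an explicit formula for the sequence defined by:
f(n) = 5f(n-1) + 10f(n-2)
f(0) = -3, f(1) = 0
Characteristic equation: x² - 5x - 10 = 0.
Discriminant Δ = (5)² + 4·(10) = 65.
Roots r₁,₂ = (5 ± √65)/2, so r₁ = \frac{5}{2} + \frac{\sqrt{65}}{2}, r₂ = \frac{5}{2} - \frac{\sqrt{65}}{2}.
General solution: f(n) = A·r₁^n + B·r₂^n.
From the initial conditions, A + B = -3 and r₁A + r₂B = 0.
Since r₁ - r₂ = √65: A = (0 - (-3)r₂)/√65 = - \frac{3}{2} + \frac{3 \sqrt{65}}{26}, and B = -3 - A = - \frac{3}{2} - \frac{3 \sqrt{65}}{26}.
So f(n) = \left(- \frac{3}{2} + \frac{3 \sqrt{65}}{26}\right)\left(\frac{5}{2} + \frac{\sqrt{65}}{2}\right)^n + \left(- \frac{3}{2} - \frac{3 \sqrt{65}}{26}\right)\left(\frac{5}{2} - \frac{\sqrt{65}}{2}\right)^n.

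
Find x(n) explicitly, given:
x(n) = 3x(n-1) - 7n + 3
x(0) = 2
First-order linear with linear forcing.
Homogeneous solution: x_h(n) = A·(3)^n.
Try particular x_p(n) = pn + q. Substituting:
  pn + q = 3(p(n-1) + q) - 7n + 3.
Matching the n-coefficient: p = 3p - 7 ⇒ p = \frac{7}{2}.
Matching constants: q = -3p + 3q + 3 ⇒ q = \frac{15}{4}.
General: x(n) = A·(3)^n + \frac{7 n}{2} + \frac{15}{4}.
Apply x(0) = 2: A + \frac{15}{4} = 2 ⇒ A = - \frac{7}{4}.
So x(n) = - \frac{7 \cdot 3^{n}}{4} + \frac{7 n}{2} + \frac{15}{4}.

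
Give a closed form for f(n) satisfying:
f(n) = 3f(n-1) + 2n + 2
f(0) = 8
First-order linear with linear forcing.
Homogeneous solution: f_h(n) = A·(3)^n.
Try particular f_p(n) = pn + q. Substituting:
  pn + q = 3(p(n-1) + q) + 2n + 2.
Matching the n-coefficient: p = 3p + 2 ⇒ p = -1.
Matching constants: q = -3p + 3q + 2 ⇒ q = - \frac{5}{2}.
General: f(n) = A·(3)^n - n - \frac{5}{2}.
Apply f(0) = 8: A - \frac{5}{2} = 8 ⇒ A = \frac{21}{2}.
So f(n) = \frac{21 \cdot 3^{n}}{2} - n - \frac{5}{2}.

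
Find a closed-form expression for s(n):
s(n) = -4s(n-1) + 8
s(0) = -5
First-order linear non-homogeneous.
Homogeneous solution: s_h(n) = A·(-4)^n.
Try constant particular solution s_p = K: K = -4K + 8 ⇒ K = \frac{8}{5}.
General: s(n) = A·(-4)^n + \frac{8}{5}.
Apply s(0) = -5: A + \frac{8}{5} = -5 ⇒ A = - \frac{33}{5}.
So s(n) = \frac{8}{5} - \frac{33 \left(-4\right)^{n}}{5}.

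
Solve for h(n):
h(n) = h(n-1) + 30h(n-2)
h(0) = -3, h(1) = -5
Characteristic equation: x² - x - 30 = 0, which factors as (x - (6))(x - (-5)) = 0.
Roots r₁ = 6, r₂ = -5 (distinct).
General solution: h(n) = A·(6)^n + B·(-5)^n.
From h(0) = -3: A + B = -3.
From h(1) = -5: 6A - 5B = -5.
Solving: A = - \frac{20}{11}, B = - \frac{13}{11}.
So h(n) = - \frac{13 \left(-5\right)^{n}}{11} - \frac{20 \cdot 6^{n}}{11}.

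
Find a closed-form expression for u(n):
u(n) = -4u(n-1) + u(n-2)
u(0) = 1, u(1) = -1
Characteristic equation: x² + 4x - 1 = 0.
Discriminant Δ = (-4)² + 4·(1) = 20.
Roots r₁,₂ = (-4 ± √20)/2, so r₁ = -2 + \sqrt{5}, r₂ = - \sqrt{5} - 2.
General solution: u(n) = A·r₁^n + B·r₂^n.
From the initial conditions, A + B = 1 and r₁A + r₂B = -1.
Since r₁ - r₂ = √20: A = (-1 - (1)r₂)/√20 = \frac{\sqrt{5}}{10} + \frac{1}{2}, and B = 1 - A = \frac{1}{2} - \frac{\sqrt{5}}{10}.
So u(n) = \left(\frac{\sqrt{5}}{10} + \frac{1}{2}\right)\left(-2 + \sqrt{5}\right)^n + \left(\frac{1}{2} - \frac{\sqrt{5}}{10}\right)\left(- \sqrt{5} - 2\right)^n.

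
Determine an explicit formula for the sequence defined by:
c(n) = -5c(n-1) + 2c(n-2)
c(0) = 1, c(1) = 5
Characteristic equation: x² + 5x - 2 = 0.
Discriminant Δ = (-5)² + 4·(2) = 33.
Roots r₁,₂ = (-5 ± √33)/2, so r₁ = - \frac{5}{2} + \frac{\sqrt{33}}{2}, r₂ = - \frac{\sqrt{33}}{2} - \frac{5}{2}.
General solution: c(n) = A·r₁^n + B·r₂^n.
From the initial conditions, A + B = 1 and r₁A + r₂B = 5.
Since r₁ - r₂ = √33: A = (5 - (1)r₂)/√33 = \frac{1}{2} + \frac{5 \sqrt{33}}{22}, and B = 1 - A = \frac{1}{2} - \frac{5 \sqrt{33}}{22}.
So c(n) = \left(\frac{1}{2} + \frac{5 \sqrt{33}}{22}\right)\left(- \frac{5}{2} + \frac{\sqrt{33}}{2}\right)^n + \left(\frac{1}{2} - \frac{5 \sqrt{33}}{22}\right)\left(- \frac{\sqrt{33}}{2} - \frac{5}{2}\right)^n.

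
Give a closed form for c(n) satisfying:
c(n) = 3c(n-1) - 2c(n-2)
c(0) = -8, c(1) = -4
Characteristic equation: x² - 3x + 2 = 0, which factors as (x - (1))(x - (2)) = 0.
Roots r₁ = 1, r₂ = 2 (distinct).
General solution: c(n) = A·(1)^n + B·(2)^n.
From c(0) = -8: A + B = -8.
From c(1) = -4: A + 2B = -4.
Solving: A = -12, B = 4.
So c(n) = 4 \cdot 2^{n} - 12.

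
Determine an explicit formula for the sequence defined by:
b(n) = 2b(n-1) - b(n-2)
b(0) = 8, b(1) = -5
Characteristic equation: x² - 2x + 1 = 0, which is (x - (1))².
Repeated root r = 1.
General solution: b(n) = (A + Bn)·(1)^n.
From b(0) = 8: A = 8.
From b(1) = -5: (A + B)·(1) = -5 ⇒ B = -13.
So b(n) = \left(8 - 13 n\right) \cdot (1)^n.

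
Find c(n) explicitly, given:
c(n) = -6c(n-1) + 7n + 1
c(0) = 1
First-order linear with linear forcing.
Homogeneous solution: c_h(n) = A·(-6)^n.
Try particular c_p(n) = pn + q. Substituting:
  pn + q = -6(p(n-1) + q) + 7n + 1.
Matching the n-coefficient: p = -6p + 7 ⇒ p = 1.
Matching constants: q = 6p - 6q + 1 ⇒ q = 1.
General: c(n) = A·(-6)^n + n + 1.
Apply c(0) = 1: A + 1 = 1 ⇒ A = 0.
So c(n) = n + 1.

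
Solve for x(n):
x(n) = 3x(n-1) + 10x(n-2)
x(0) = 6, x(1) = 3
Characteristic equation: x² - 3x - 10 = 0, which factors as (x - (5))(x - (-2)) = 0.
Roots r₁ = 5, r₂ = -2 (distinct).
General solution: x(n) = A·(5)^n + B·(-2)^n.
From x(0) = 6: A + B = 6.
From x(1) = 3: 5A - 2B = 3.
Solving: A = \frac{15}{7}, B = \frac{27}{7}.
So x(n) = \frac{27 \left(-2\right)^{n}}{7} + \frac{15 \cdot 5^{n}}{7}.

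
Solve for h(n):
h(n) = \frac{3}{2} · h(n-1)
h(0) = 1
Pure geometric recurrence with ratio \frac{3}{2}.
By induction h(n) = h(0) · (\frac{3}{2})^n = \left(\frac{3}{2}\right)^{n}.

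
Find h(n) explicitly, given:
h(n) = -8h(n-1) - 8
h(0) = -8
First-order linear non-homogeneous.
Homogeneous solution: h_h(n) = A·(-8)^n.
Try constant particular solution h_p = K: K = -8K - 8 ⇒ K = - \frac{8}{9}.
General: h(n) = A·(-8)^n - \frac{8}{9}.
Apply h(0) = -8: A - \frac{8}{9} = -8 ⇒ A = - \frac{64}{9}.
So h(n) = - \frac{64 \left(-8\right)^{n}}{9} - \frac{8}{9}.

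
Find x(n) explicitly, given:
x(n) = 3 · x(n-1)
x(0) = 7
Pure geometric recurrence with ratio 3.
By induction x(n) = x(0) · (3)^n = 7 \cdot 3^{n}.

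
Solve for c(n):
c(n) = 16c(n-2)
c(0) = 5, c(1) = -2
Characteristic equation: x² - 16 = 0, which factors as (x - (4))(x - (-4)) = 0.
Roots r₁ = 4, r₂ = -4 (distinct).
General solution: c(n) = A·(4)^n + B·(-4)^n.
From c(0) = 5: A + B = 5.
From c(1) = -2: 4A - 4B = -2.
Solving: A = \frac{9}{4}, B = \frac{11}{4}.
So c(n) = \frac{11 \left(-4\right)^{n}}{4} + \frac{9 \cdot 4^{n}}{4}.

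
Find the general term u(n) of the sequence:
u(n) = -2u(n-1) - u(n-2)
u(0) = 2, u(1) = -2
Characteristic equation: x² + 2x + 1 = 0, which is (x - (-1))².
Repeated root r = -1.
General solution: u(n) = (A + Bn)·(-1)^n.
From u(0) = 2: A = 2.
From u(1) = -2: (A + B)·(-1) = -2 ⇒ B = 0.
So u(n) = \left(2\right) \cdot (-1)^n.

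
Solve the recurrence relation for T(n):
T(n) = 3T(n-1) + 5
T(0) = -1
First-order linear non-homogeneous.
Homogeneous solution: T_h(n) = A·(3)^n.
Try constant particular solution T_p = K: K = 3K + 5 ⇒ K = - \frac{5}{2}.
General: T(n) = A·(3)^n - \frac{5}{2}.
Apply T(0) = -1: A - \frac{5}{2} = -1 ⇒ A = \frac{3}{2}.
So T(n) = \frac{3 \cdot 3^{n}}{2} - \frac{5}{2}.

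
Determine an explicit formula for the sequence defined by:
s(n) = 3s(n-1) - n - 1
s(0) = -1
First-order linear with linear forcing.
Homogeneous solution: s_h(n) = A·(3)^n.
Try particular s_p(n) = pn + q. Substituting:
  pn + q = 3(p(n-1) + q) - n - 1.
Matching the n-coefficient: p = 3p - 1 ⇒ p = \frac{1}{2}.
Matching constants: q = -3p + 3q - 1 ⇒ q = \frac{5}{4}.
General: s(n) = A·(3)^n + \frac{n}{2} + \frac{5}{4}.
Apply s(0) = -1: A + \frac{5}{4} = -1 ⇒ A = - \frac{9}{4}.
So s(n) = - \frac{9 \cdot 3^{n}}{4} + \frac{n}{2} + \frac{5}{4}.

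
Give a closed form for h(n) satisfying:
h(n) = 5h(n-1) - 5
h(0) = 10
First-order linear non-homogeneous.
Homogeneous solution: h_h(n) = A·(5)^n.
Try constant particular solution h_p = K: K = 5K - 5 ⇒ K = \frac{5}{4}.
General: h(n) = A·(5)^n + \frac{5}{4}.
Apply h(0) = 10: A + \frac{5}{4} = 10 ⇒ A = \frac{35}{4}.
So h(n) = \frac{35 \cdot 5^{n}}{4} + \frac{5}{4}.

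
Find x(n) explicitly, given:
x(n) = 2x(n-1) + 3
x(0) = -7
First-order linear non-homogeneous.
Homogeneous solution: x_h(n) = A·(2)^n.
Try constant particular solution x_p = K: K = 2K + 3 ⇒ K = -3.
General: x(n) = A·(2)^n - 3.
Apply x(0) = -7: A - 3 = -7 ⇒ A = -4.
So x(n) = - 4 \cdot 2^{n} - 3.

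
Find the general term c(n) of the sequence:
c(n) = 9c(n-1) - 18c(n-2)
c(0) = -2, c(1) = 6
Characteristic equation: x² - 9x + 18 = 0, which factors as (x - (6))(x - (3)) = 0.
Roots r₁ = 6, r₂ = 3 (distinct).
General solution: c(n) = A·(6)^n + B·(3)^n.
From c(0) = -2: A + B = -2.
From c(1) = 6: 6A + 3B = 6.
Solving: A = 4, B = -6.
So c(n) = - 6 \cdot 3^{n} + 4 \cdot 6^{n}.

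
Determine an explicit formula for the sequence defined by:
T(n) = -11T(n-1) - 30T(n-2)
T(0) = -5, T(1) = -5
Characteristic equation: x² + 11x + 30 = 0, which factors as (x - (-5))(x - (-6)) = 0.
Roots r₁ = -5, r₂ = -6 (distinct).
General solution: T(n) = A·(-5)^n + B·(-6)^n.
From T(0) = -5: A + B = -5.
From T(1) = -5: -5A - 6B = -5.
Solving: A = -35, B = 30.
So T(n) = - 35 \left(-5\right)^{n} + 30 \left(-6\right)^{n}.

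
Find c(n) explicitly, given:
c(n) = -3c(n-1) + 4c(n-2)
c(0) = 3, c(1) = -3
Characteristic equation: x² + 3x - 4 = 0, which factors as (x - (-4))(x - (1)) = 0.
Roots r₁ = -4, r₂ = 1 (distinct).
General solution: c(n) = A·(-4)^n + B·(1)^n.
From c(0) = 3: A + B = 3.
From c(1) = -3: -4A + B = -3.
Solving: A = \frac{6}{5}, B = \frac{9}{5}.
So c(n) = \frac{6 \left(-4\right)^{n}}{5} + \frac{9}{5}.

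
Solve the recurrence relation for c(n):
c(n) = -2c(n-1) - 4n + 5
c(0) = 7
First-order linear with linear forcing.
Homogeneous solution: c_h(n) = A·(-2)^n.
Try particular c_p(n) = pn + q. Substituting:
  pn + q = -2(p(n-1) + q) - 4n + 5.
Matching the n-coefficient: p = -2p - 4 ⇒ p = - \frac{4}{3}.
Matching constants: q = 2p - 2q + 5 ⇒ q = \frac{7}{9}.
General: c(n) = A·(-2)^n - \frac{4 n}{3} + \frac{7}{9}.
Apply c(0) = 7: A + \frac{7}{9} = 7 ⇒ A = \frac{56}{9}.
So c(n) = \frac{56 \left(-2\right)^{n}}{9} - \frac{4 n}{3} + \frac{7}{9}.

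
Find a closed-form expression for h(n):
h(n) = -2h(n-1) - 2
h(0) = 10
First-order linear non-homogeneous.
Homogeneous solution: h_h(n) = A·(-2)^n.
Try constant particular solution h_p = K: K = -2K - 2 ⇒ K = - \frac{2}{3}.
General: h(n) = A·(-2)^n - \frac{2}{3}.
Apply h(0) = 10: A - \frac{2}{3} = 10 ⇒ A = \frac{32}{3}.
So h(n) = \frac{32 \left(-2\right)^{n}}{3} - \frac{2}{3}.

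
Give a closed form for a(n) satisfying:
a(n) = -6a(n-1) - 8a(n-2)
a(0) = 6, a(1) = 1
Characteristic equation: x² + 6x + 8 = 0, which factors as (x - (-2))(x - (-4)) = 0.
Roots r₁ = -2, r₂ = -4 (distinct).
General solution: a(n) = A·(-2)^n + B·(-4)^n.
From a(0) = 6: A + B = 6.
From a(1) = 1: -2A - 4B = 1.
Solving: A = \frac{25}{2}, B = - \frac{13}{2}.
So a(n) = \frac{25 \left(-2\right)^{n}}{2} - \frac{13 \left(-4\right)^{n}}{2}.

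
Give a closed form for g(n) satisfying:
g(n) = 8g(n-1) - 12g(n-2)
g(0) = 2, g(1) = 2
Characteristic equation: x² - 8x + 12 = 0, which factors as (x - (6))(x - (2)) = 0.
Roots r₁ = 6, r₂ = 2 (distinct).
General solution: g(n) = A·(6)^n + B·(2)^n.
From g(0) = 2: A + B = 2.
From g(1) = 2: 6A + 2B = 2.
Solving: A = - \frac{1}{2}, B = \frac{5}{2}.
So g(n) = \frac{5 \cdot 2^{n}}{2} - \frac{6^{n}}{2}.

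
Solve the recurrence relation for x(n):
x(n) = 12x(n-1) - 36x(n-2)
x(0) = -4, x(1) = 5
Characteristic equation: x² - 12x + 36 = 0, which is (x - (6))².
Repeated root r = 6.
General solution: x(n) = (A + Bn)·(6)^n.
From x(0) = -4: A = -4.
From x(1) = 5: (A + B)·(6) = 5 ⇒ B = \frac{29}{6}.
So x(n) = \left(\frac{29 n}{6} - 4\right) \cdot (6)^n.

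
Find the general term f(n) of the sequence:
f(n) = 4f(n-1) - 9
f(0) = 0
First-order linear non-homogeneous.
Homogeneous solution: f_h(n) = A·(4)^n.
Try constant particular solution f_p = K: K = 4K - 9 ⇒ K = 3.
General: f(n) = A·(4)^n + 3.
Apply f(0) = 0: A + 3 = 0 ⇒ A = -3.
So f(n) = 3 - 3 \cdot 4^{n}.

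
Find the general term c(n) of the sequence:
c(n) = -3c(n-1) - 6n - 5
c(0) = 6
First-order linear with linear forcing.
Homogeneous solution: c_h(n) = A·(-3)^n.
Try particular c_p(n) = pn + q. Substituting:
  pn + q = -3(p(n-1) + q) - 6n - 5.
Matching the n-coefficient: p = -3p - 6 ⇒ p = - \frac{3}{2}.
Matching constants: q = 3p - 3q - 5 ⇒ q = - \frac{19}{8}.
General: c(n) = A·(-3)^n - \frac{3 n}{2} - \frac{19}{8}.
Apply c(0) = 6: A - \frac{19}{8} = 6 ⇒ A = \frac{67}{8}.
So c(n) = \frac{67 \left(-3\right)^{n}}{8} - \frac{3 n}{2} - \frac{19}{8}.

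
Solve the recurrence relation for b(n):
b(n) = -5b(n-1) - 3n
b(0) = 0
First-order linear with linear forcing.
Homogeneous solution: b_h(n) = A·(-5)^n.
Try particular b_p(n) = pn + q. Substituting:
  pn + q = -5(p(n-1) + q) - 3n.
Matching the n-coefficient: p = -5p - 3 ⇒ p = - \frac{1}{2}.
Matching constants: q = 5p - 5q ⇒ q = - \frac{5}{12}.
General: b(n) = A·(-5)^n - \frac{n}{2} - \frac{5}{12}.
Apply b(0) = 0: A - \frac{5}{12} = 0 ⇒ A = \frac{5}{12}.
So b(n) = \frac{5 \left(-5\right)^{n}}{12} - \frac{n}{2} - \frac{5}{12}.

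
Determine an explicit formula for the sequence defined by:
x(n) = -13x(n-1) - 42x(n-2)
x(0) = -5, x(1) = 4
Characteristic equation: x² + 13x + 42 = 0, which factors as (x - (-7))(x - (-6)) = 0.
Roots r₁ = -7, r₂ = -6 (distinct).
General solution: x(n) = A·(-7)^n + B·(-6)^n.
From x(0) = -5: A + B = -5.
From x(1) = 4: -7A - 6B = 4.
Solving: A = 26, B = -31.
So x(n) = - 31 \left(-6\right)^{n} + 26 \left(-7\right)^{n}.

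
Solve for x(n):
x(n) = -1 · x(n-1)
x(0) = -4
Pure geometric recurrence with ratio -1.
By induction x(n) = x(0) · (-1)^n = - 4 \left(-1\right)^{n}.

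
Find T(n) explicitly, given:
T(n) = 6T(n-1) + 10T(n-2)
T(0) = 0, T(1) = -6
Characteristic equation: x² - 6x - 10 = 0.
Discriminant Δ = (6)² + 4·(10) = 76.
Roots r₁,₂ = (6 ± √76)/2, so r₁ = 3 + \sqrt{19}, r₂ = 3 - \sqrt{19}.
General solution: T(n) = A·r₁^n + B·r₂^n.
From the initial conditions, A + B = 0 and r₁A + r₂B = -6.
Since r₁ - r₂ = √76: A = (-6 - (0)r₂)/√76 = - \frac{3 \sqrt{19}}{19}, and B = 0 - A = \frac{3 \sqrt{19}}{19}.
So T(n) = \left(- \frac{3 \sqrt{19}}{19}\right)\left(3 + \sqrt{19}\right)^n + \left(\frac{3 \sqrt{19}}{19}\right)\left(3 - \sqrt{19}\right)^n.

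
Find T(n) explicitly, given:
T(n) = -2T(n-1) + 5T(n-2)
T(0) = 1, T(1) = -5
Characteristic equation: x² + 2x - 5 = 0.
Discriminant Δ = (-2)² + 4·(5) = 24.
Roots r₁,₂ = (-2 ± √24)/2, so r₁ = -1 + \sqrt{6}, r₂ = - \sqrt{6} - 1.
General solution: T(n) = A·r₁^n + B·r₂^n.
From the initial conditions, A + B = 1 and r₁A + r₂B = -5.
Since r₁ - r₂ = √24: A = (-5 - (1)r₂)/√24 = \frac{1}{2} - \frac{\sqrt{6}}{3}, and B = 1 - A = \frac{1}{2} + \frac{\sqrt{6}}{3}.
So T(n) = \left(\frac{1}{2} - \frac{\sqrt{6}}{3}\right)\left(-1 + \sqrt{6}\right)^n + \left(\frac{1}{2} + \frac{\sqrt{6}}{3}\right)\left(- \sqrt{6} - 1\right)^n.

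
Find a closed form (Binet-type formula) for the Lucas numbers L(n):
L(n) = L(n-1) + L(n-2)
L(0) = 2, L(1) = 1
This is the Lucas sequence.
Characteristic equation: x² - x - 1 = 0; roots r₁ = \frac{1}{2} + \frac{\sqrt{5}}{2}, r₂ = \frac{1}{2} - \frac{\sqrt{5}}{2}.
General: L(n) = A·r₁^n + B·r₂^n. Solving with L(0)=2, L(1)=1 gives A = 1, B = 1.
So L(n) = 2^{- n} \left(\left(1 - \sqrt{5}\right)^{n} + \left(1 + \sqrt{5}\right)^{n}\right).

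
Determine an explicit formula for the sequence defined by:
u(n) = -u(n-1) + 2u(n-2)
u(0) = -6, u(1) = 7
Characteristic equation: x² + x - 2 = 0, which factors as (x - (1))(x - (-2)) = 0.
Roots r₁ = 1, r₂ = -2 (distinct).
General solution: u(n) = A·(1)^n + B·(-2)^n.
From u(0) = -6: A + B = -6.
From u(1) = 7: A - 2B = 7.
Solving: A = - \frac{5}{3}, B = - \frac{13}{3}.
So u(n) = - \frac{13 \left(-2\right)^{n}}{3} - \frac{5}{3}.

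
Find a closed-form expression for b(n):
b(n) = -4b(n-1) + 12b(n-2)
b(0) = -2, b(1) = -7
Characteristic equation: x² + 4x - 12 = 0, which factors as (x - (2))(x - (-6)) = 0.
Roots r₁ = 2, r₂ = -6 (distinct).
General solution: b(n) = A·(2)^n + B·(-6)^n.
From b(0) = -2: A + B = -2.
From b(1) = -7: 2A - 6B = -7.
Solving: A = - \frac{19}{8}, B = \frac{3}{8}.
So b(n) = \frac{3 \left(-6\right)^{n}}{8} - \frac{19 \cdot 2^{n}}{8}.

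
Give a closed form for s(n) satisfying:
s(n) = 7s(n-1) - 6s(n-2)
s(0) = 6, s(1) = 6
Characteristic equation: x² - 7x + 6 = 0, which factors as (x - (6))(x - (1)) = 0.
Roots r₁ = 6, r₂ = 1 (distinct).
General solution: s(n) = A·(6)^n + B·(1)^n.
From s(0) = 6: A + B = 6.
From s(1) = 6: 6A + B = 6.
Solving: A = 0, B = 6.
So s(n) = 6.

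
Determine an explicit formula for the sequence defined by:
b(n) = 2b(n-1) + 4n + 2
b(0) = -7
First-order linear with linear forcing.
Homogeneous solution: b_h(n) = A·(2)^n.
Try particular b_p(n) = pn + q. Substituting:
  pn + q = 2(p(n-1) + q) + 4n + 2.
Matching the n-coefficient: p = 2p + 4 ⇒ p = -4.
Matching constants: q = -2p + 2q + 2 ⇒ q = -10.
General: b(n) = A·(2)^n - 4 n - 10.
Apply b(0) = -7: A - 10 = -7 ⇒ A = 3.
So b(n) = 3 \cdot 2^{n} - 4 n - 10.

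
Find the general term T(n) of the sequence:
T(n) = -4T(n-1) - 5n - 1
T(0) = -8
First-order linear with linear forcing.
Homogeneous solution: T_h(n) = A·(-4)^n.
Try particular T_p(n) = pn + q. Substituting:
  pn + q = -4(p(n-1) + q) - 5n - 1.
Matching the n-coefficient: p = -4p - 5 ⇒ p = -1.
Matching constants: q = 4p - 4q - 1 ⇒ q = -1.
General: T(n) = A·(-4)^n - n - 1.
Apply T(0) = -8: A - 1 = -8 ⇒ A = -7.
So T(n) = - 7 \left(-4\right)^{n} - n - 1.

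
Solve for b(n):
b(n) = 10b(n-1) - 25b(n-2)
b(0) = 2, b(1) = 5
Characteristic equation: x² - 10x + 25 = 0, which is (x - (5))².
Repeated root r = 5.
General solution: b(n) = (A + Bn)·(5)^n.
From b(0) = 2: A = 2.
From b(1) = 5: (A + B)·(5) = 5 ⇒ B = -1.
So b(n) = \left(2 - n\right) \cdot (5)^n.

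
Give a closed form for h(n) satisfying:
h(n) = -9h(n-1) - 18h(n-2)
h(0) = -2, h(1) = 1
Characteristic equation: x² + 9x + 18 = 0, which factors as (x - (-3))(x - (-6)) = 0.
Roots r₁ = -3, r₂ = -6 (distinct).
General solution: h(n) = A·(-3)^n + B·(-6)^n.
From h(0) = -2: A + B = -2.
From h(1) = 1: -3A - 6B = 1.
Solving: A = - \frac{11}{3}, B = \frac{5}{3}.
So h(n) = - \frac{11 \left(-3\right)^{n}}{3} + \frac{5 \left(-6\right)^{n}}{3}.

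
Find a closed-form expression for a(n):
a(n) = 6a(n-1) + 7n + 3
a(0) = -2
First-order linear with linear forcing.
Homogeneous solution: a_h(n) = A·(6)^n.
Try particular a_p(n) = pn + q. Substituting:
  pn + q = 6(p(n-1) + q) + 7n + 3.
Matching the n-coefficient: p = 6p + 7 ⇒ p = - \frac{7}{5}.
Matching constants: q = -6p + 6q + 3 ⇒ q = - \frac{57}{25}.
General: a(n) = A·(6)^n - \frac{7 n}{5} - \frac{57}{25}.
Apply a(0) = -2: A - \frac{57}{25} = -2 ⇒ A = \frac{7}{25}.
So a(n) = \frac{7 \cdot 6^{n}}{25} - \frac{7 n}{5} - \frac{57}{25}.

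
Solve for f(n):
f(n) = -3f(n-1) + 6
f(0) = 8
First-order linear non-homogeneous.
Homogeneous solution: f_h(n) = A·(-3)^n.
Try constant particular solution f_p = K: K = -3K + 6 ⇒ K = \frac{3}{2}.
General: f(n) = A·(-3)^n + \frac{3}{2}.
Apply f(0) = 8: A + \frac{3}{2} = 8 ⇒ A = \frac{13}{2}.
So f(n) = \frac{13 \left(-3\right)^{n}}{2} + \frac{3}{2}.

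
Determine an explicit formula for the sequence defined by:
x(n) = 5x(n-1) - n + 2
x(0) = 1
First-order linear with linear forcing.
Homogeneous solution: x_h(n) = A·(5)^n.
Try particular x_p(n) = pn + q. Substituting:
  pn + q = 5(p(n-1) + q) - n + 2.
Matching the n-coefficient: p = 5p - 1 ⇒ p = \frac{1}{4}.
Matching constants: q = -5p + 5q + 2 ⇒ q = - \frac{3}{16}.
General: x(n) = A·(5)^n + \frac{n}{4} - \frac{3}{16}.
Apply x(0) = 1: A - \frac{3}{16} = 1 ⇒ A = \frac{19}{16}.
So x(n) = \frac{19 \cdot 5^{n}}{16} + \frac{n}{4} - \frac{3}{16}.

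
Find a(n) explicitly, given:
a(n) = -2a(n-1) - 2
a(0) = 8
First-order linear non-homogeneous.
Homogeneous solution: a_h(n) = A·(-2)^n.
Try constant particular solution a_p = K: K = -2K - 2 ⇒ K = - \frac{2}{3}.
General: a(n) = A·(-2)^n - \frac{2}{3}.
Apply a(0) = 8: A - \frac{2}{3} = 8 ⇒ A = \frac{26}{3}.
So a(n) = \frac{26 \left(-2\right)^{n}}{3} - \frac{2}{3}.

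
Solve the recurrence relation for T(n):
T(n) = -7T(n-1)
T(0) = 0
This is a homogeneous first-order recurrence with ratio -7.
By induction T(n) = T(0) · (-7)^n = 0.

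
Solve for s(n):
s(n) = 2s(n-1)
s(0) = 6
This is a homogeneous first-order recurrence with ratio 2.
By induction s(n) = s(0) · (2)^n = 6 \cdot 2^{n}.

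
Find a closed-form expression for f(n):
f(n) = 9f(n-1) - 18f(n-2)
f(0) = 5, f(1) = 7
Characteristic equation: x² - 9x + 18 = 0, which factors as (x - (3))(x - (6)) = 0.
Roots r₁ = 3, r₂ = 6 (distinct).
General solution: f(n) = A·(3)^n + B·(6)^n.
From f(0) = 5: A + B = 5.
From f(1) = 7: 3A + 6B = 7.
Solving: A = \frac{23}{3}, B = - \frac{8}{3}.
So f(n) = \frac{23 \cdot 3^{n}}{3} - \frac{8 \cdot 6^{n}}{3}.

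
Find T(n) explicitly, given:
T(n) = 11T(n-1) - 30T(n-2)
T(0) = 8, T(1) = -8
Characteristic equation: x² - 11x + 30 = 0, which factors as (x - (6))(x - (5)) = 0.
Roots r₁ = 6, r₂ = 5 (distinct).
General solution: T(n) = A·(6)^n + B·(5)^n.
From T(0) = 8: A + B = 8.
From T(1) = -8: 6A + 5B = -8.
Solving: A = -48, B = 56.
So T(n) = 56 \cdot 5^{n} - 48 \cdot 6^{n}.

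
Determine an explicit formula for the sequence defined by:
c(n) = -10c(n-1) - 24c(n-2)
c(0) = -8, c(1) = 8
Characteristic equation: x² + 10x + 24 = 0, which factors as (x - (-4))(x - (-6)) = 0.
Roots r₁ = -4, r₂ = -6 (distinct).
General solution: c(n) = A·(-4)^n + B·(-6)^n.
From c(0) = -8: A + B = -8.
From c(1) = 8: -4A - 6B = 8.
Solving: A = -20, B = 12.
So c(n) = - 20 \left(-4\right)^{n} + 12 \left(-6\right)^{n}.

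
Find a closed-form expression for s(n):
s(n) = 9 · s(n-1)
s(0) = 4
Pure geometric recurrence with ratio 9.
By induction s(n) = s(0) · (9)^n = 4 \cdot 9^{n}.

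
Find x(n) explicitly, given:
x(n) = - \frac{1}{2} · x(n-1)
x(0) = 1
Pure geometric recurrence with ratio - \frac{1}{2}.
By induction x(n) = x(0) · (- \frac{1}{2})^n = \left(- \frac{1}{2}\right)^{n}.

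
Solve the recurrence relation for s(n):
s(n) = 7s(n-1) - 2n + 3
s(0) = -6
First-order linear with linear forcing.
Homogeneous solution: s_h(n) = A·(7)^n.
Try particular s_p(n) = pn + q. Substituting:
  pn + q = 7(p(n-1) + q) - 2n + 3.
Matching the n-coefficient: p = 7p - 2 ⇒ p = \frac{1}{3}.
Matching constants: q = -7p + 7q + 3 ⇒ q = - \frac{1}{9}.
General: s(n) = A·(7)^n + \frac{n}{3} - \frac{1}{9}.
Apply s(0) = -6: A - \frac{1}{9} = -6 ⇒ A = - \frac{53}{9}.
So s(n) = - \frac{53 \cdot 7^{n}}{9} + \frac{n}{3} - \frac{1}{9}.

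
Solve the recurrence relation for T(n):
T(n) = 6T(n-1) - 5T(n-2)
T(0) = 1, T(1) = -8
Characteristic equation: x² - 6x + 5 = 0, which factors as (x - (5))(x - (1)) = 0.
Roots r₁ = 5, r₂ = 1 (distinct).
General solution: T(n) = A·(5)^n + B·(1)^n.
From T(0) = 1: A + B = 1.
From T(1) = -8: 5A + B = -8.
Solving: A = - \frac{9}{4}, B = \frac{13}{4}.
So T(n) = \frac{13}{4} - \frac{9 \cdot 5^{n}}{4}.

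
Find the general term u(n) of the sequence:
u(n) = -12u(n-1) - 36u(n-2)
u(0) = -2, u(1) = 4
Characteristic equation: x² + 12x + 36 = 0, which is (x - (-6))².
Repeated root r = -6.
General solution: u(n) = (A + Bn)·(-6)^n.
From u(0) = -2: A = -2.
From u(1) = 4: (A + B)·(-6) = 4 ⇒ B = \frac{4}{3}.
So u(n) = \left(\frac{4 n}{3} - 2\right) \cdot (-6)^n.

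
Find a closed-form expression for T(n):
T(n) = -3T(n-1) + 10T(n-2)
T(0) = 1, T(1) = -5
Characteristic equation: x² + 3x - 10 = 0, which factors as (x - (2))(x - (-5)) = 0.
Roots r₁ = 2, r₂ = -5 (distinct).
General solution: T(n) = A·(2)^n + B·(-5)^n.
From T(0) = 1: A + B = 1.
From T(1) = -5: 2A - 5B = -5.
Solving: A = 0, B = 1.
So T(n) = \left(-5\right)^{n}.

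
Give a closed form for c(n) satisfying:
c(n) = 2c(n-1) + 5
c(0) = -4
First-order linear non-homogeneous.
Homogeneous solution: c_h(n) = A·(2)^n.
Try constant particular solution c_p = K: K = 2K + 5 ⇒ K = -5.
General: c(n) = A·(2)^n - 5.
Apply c(0) = -4: A - 5 = -4 ⇒ A = 1.
So c(n) = 2^{n} - 5.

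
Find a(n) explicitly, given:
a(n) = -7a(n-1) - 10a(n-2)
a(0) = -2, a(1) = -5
Characteristic equation: x² + 7x + 10 = 0, which factors as (x - (-5))(x - (-2)) = 0.
Roots r₁ = -5, r₂ = -2 (distinct).
General solution: a(n) = A·(-5)^n + B·(-2)^n.
From a(0) = -2: A + B = -2.
From a(1) = -5: -5A - 2B = -5.
Solving: A = 3, B = -5.
So a(n) = - 5 \left(-2\right)^{n} + 3 \left(-5\right)^{n}.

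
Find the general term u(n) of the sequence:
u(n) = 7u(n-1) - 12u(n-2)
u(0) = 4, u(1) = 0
Characteristic equation: x² - 7x + 12 = 0, which factors as (x - (3))(x - (4)) = 0.
Roots r₁ = 3, r₂ = 4 (distinct).
General solution: u(n) = A·(3)^n + B·(4)^n.
From u(0) = 4: A + B = 4.
From u(1) = 0: 3A + 4B = 0.
Solving: A = 16, B = -12.
So u(n) = 16 \cdot 3^{n} - 12 \cdot 4^{n}.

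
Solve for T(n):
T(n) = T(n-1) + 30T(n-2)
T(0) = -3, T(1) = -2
Characteristic equation: x² - x - 30 = 0, which factors as (x - (-5))(x - (6)) = 0.
Roots r₁ = -5, r₂ = 6 (distinct).
General solution: T(n) = A·(-5)^n + B·(6)^n.
From T(0) = -3: A + B = -3.
From T(1) = -2: -5A + 6B = -2.
Solving: A = - \frac{16}{11}, B = - \frac{17}{11}.
So T(n) = - \frac{16 \left(-5\right)^{n}}{11} - \frac{17 \cdot 6^{n}}{11}.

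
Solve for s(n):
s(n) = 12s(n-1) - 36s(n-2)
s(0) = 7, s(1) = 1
Characteristic equation: x² - 12x + 36 = 0, which is (x - (6))².
Repeated root r = 6.
General solution: s(n) = (A + Bn)·(6)^n.
From s(0) = 7: A = 7.
From s(1) = 1: (A + B)·(6) = 1 ⇒ B = - \frac{41}{6}.
So s(n) = \left(7 - \frac{41 n}{6}\right) \cdot (6)^n.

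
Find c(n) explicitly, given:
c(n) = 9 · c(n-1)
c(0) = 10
Pure geometric recurrence with ratio 9.
By induction c(n) = c(0) · (9)^n = 10 \cdot 9^{n}.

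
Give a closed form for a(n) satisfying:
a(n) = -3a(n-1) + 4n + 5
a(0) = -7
First-order linear with linear forcing.
Homogeneous solution: a_h(n) = A·(-3)^n.
Try particular a_p(n) = pn + q. Substituting:
  pn + q = -3(p(n-1) + q) + 4n + 5.
Matching the n-coefficient: p = -3p + 4 ⇒ p = 1.
Matching constants: q = 3p - 3q + 5 ⇒ q = 2.
General: a(n) = A·(-3)^n + n + 2.
Apply a(0) = -7: A + 2 = -7 ⇒ A = -9.
So a(n) = - 9 \left(-3\right)^{n} + n + 2.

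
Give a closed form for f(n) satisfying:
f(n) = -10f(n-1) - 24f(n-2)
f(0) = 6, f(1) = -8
Characteristic equation: x² + 10x + 24 = 0, which factors as (x - (-4))(x - (-6)) = 0.
Roots r₁ = -4, r₂ = -6 (distinct).
General solution: f(n) = A·(-4)^n + B·(-6)^n.
From f(0) = 6: A + B = 6.
From f(1) = -8: -4A - 6B = -8.
Solving: A = 14, B = -8.
So f(n) = 14 \left(-4\right)^{n} - 8 \left(-6\right)^{n}.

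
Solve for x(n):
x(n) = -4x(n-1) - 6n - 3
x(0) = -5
First-order linear with linear forcing.
Homogeneous solution: x_h(n) = A·(-4)^n.
Try particular x_p(n) = pn + q. Substituting:
  pn + q = -4(p(n-1) + q) - 6n - 3.
Matching the n-coefficient: p = -4p - 6 ⇒ p = - \frac{6}{5}.
Matching constants: q = 4p - 4q - 3 ⇒ q = - \frac{39}{25}.
General: x(n) = A·(-4)^n - \frac{6 n}{5} - \frac{39}{25}.
Apply x(0) = -5: A - \frac{39}{25} = -5 ⇒ A = - \frac{86}{25}.
So x(n) = - \frac{86 \left(-4\right)^{n}}{25} - \frac{6 n}{5} - \frac{39}{25}.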